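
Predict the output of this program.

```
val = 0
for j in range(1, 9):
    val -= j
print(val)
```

-36

j=1: val = 0-1 = -1
j=2: val = (-1)-2 = -3
j=3: val = (-3)-3 = -6
j=4: val = (-6)-4 = -10
j=5: val = (-10)-5 = -15
j=6: val = (-15)-6 = -21
j=7: val = (-21)-7 = -28
j=8: val = (-28)-8 = -36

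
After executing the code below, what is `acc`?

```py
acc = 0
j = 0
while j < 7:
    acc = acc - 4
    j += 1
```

j=0: acc = 0-4 = -4
j=1: acc = (-4)-4 = -8
j=2: acc = (-8)-4 = -12
j=3: acc = (-12)-4 = -16
j=4: acc = (-16)-4 = -20
j=5: acc = (-20)-4 = -24
j=6: acc = (-24)-4 = -28

-28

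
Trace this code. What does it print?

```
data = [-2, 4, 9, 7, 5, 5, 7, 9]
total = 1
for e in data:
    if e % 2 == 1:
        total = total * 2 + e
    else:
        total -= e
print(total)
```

419

e=-2: not odd, total = 1-(-2) = 3
e=4: not odd, total = 3-4 = -1
e=9: odd, total = (-1)*2+9 = 7
e=7: odd, total = 7*2+7 = 21
e=5: odd, total = 21*2+5 = 47
e=5: odd, total = 47*2+5 = 99
e=7: odd, total = 99*2+7 = 205
e=9: odd, total = 205*2+9 = 419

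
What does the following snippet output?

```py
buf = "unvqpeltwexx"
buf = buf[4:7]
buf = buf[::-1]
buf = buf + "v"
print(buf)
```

lepv

slice [4:7] → 'pel'
reverse → 'lep'
+ 'v' → 'lepv'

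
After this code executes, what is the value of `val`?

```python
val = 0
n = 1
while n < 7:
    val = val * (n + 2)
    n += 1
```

0

n=1: val = 0*3 = 0
n=2: val = 0*4 = 0
n=3: val = 0*5 = 0
n=4: val = 0*6 = 0
n=5: val = 0*7 = 0
n=6: val = 0*8 = 0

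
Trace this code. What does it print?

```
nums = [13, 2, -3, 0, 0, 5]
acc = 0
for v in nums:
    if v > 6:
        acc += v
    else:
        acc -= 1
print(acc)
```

8

v=13: >6, acc = 0+13 = 13
v=2: not >6, acc = 13-1 = 12
v=-3: not >6, acc = 12-1 = 11
v=0: not >6, acc = 11-1 = 10
v=0: not >6, acc = 10-1 = 9
v=5: not >6, acc = 9-1 = 8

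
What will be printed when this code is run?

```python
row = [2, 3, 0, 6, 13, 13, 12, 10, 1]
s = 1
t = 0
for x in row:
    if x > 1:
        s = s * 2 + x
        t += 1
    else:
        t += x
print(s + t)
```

646

x=2: >1, s = 1*2+2 = 4; t=1
x=3: >1, s = 4*2+3 = 11; t=2
x=0: not >1; t=2
x=6: >1, s = 11*2+6 = 28; t=3
x=13: >1, s = 28*2+13 = 69; t=4
x=13: >1, s = 69*2+13 = 151; t=5
x=12: >1, s = 151*2+12 = 314; t=6
x=10: >1, s = 314*2+10 = 638; t=7
x=1: not >1; t=8
s+t = 638+8 = 646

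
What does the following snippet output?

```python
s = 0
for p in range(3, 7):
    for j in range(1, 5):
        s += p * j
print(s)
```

180

p=3,j=1: s = 0+3 = 3
p=3,j=2: s = 3+6 = 9
p=3,j=3: s = 9+9 = 18
p=3,j=4: s = 18+12 = 30
p=4,j=1: s = 30+4 = 34
p=4,j=2: s = 34+8 = 42
p=4,j=3: s = 42+12 = 54
p=4,j=4: s = 54+16 = 70
p=5,j=1: s = 70+5 = 75
p=5,j=2: s = 75+10 = 85
p=5,j=3: s = 85+15 = 100
p=5,j=4: s = 100+20 = 120
p=6,j=1: s = 120+6 = 126
p=6,j=2: s = 126+12 = 138
p=6,j=3: s = 138+18 = 156
p=6,j=4: s = 156+24 = 180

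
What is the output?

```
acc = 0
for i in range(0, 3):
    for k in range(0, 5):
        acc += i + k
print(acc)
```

i=0,k=0: acc = 0+0 = 0
i=0,k=1: acc = 0+1 = 1
i=0,k=2: acc = 1+2 = 3
i=0,k=3: acc = 3+3 = 6
i=0,k=4: acc = 6+4 = 10
i=1,k=0: acc = 10+1 = 11
i=1,k=1: acc = 11+2 = 13
i=1,k=2: acc = 13+3 = 16
i=1,k=3: acc = 16+4 = 20
i=1,k=4: acc = 20+5 = 25
i=2,k=0: acc = 25+2 = 27
i=2,k=1: acc = 27+3 = 30
i=2,k=2: acc = 30+4 = 34
i=2,k=3: acc = 34+5 = 39
i=2,k=4: acc = 39+6 = 45

45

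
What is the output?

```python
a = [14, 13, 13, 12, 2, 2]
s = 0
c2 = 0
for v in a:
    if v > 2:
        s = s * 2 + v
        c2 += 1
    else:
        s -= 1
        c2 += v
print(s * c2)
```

v=14: >2, s = 0*2+14 = 14; c2=1
v=13: >2, s = 14*2+13 = 41; c2=2
v=13: >2, s = 41*2+13 = 95; c2=3
v=12: >2, s = 95*2+12 = 202; c2=4
v=2: not >2, s = 202-1 = 201; c2=6
v=2: not >2, s = 201-1 = 200; c2=8
s*c2 = 200*8 = 1600

1600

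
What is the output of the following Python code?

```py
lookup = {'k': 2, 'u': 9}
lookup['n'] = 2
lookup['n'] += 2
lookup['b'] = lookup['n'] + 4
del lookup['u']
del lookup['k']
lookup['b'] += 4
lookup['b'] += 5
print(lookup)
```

{'n': 4, 'b': 17}

lookup['n'] = 2 → {'k': 2, 'u': 9, 'n': 2}
lookup['n'] = 2+2 = 4 → {'k': 2, 'u': 9, 'n': 4}
lookup['b'] = lookup['n']+4 = 8 → {'k': 2, 'u': 9, 'n': 4, 'b': 8}
del 'u' → {'k': 2, 'n': 4, 'b': 8}
del 'k' → {'n': 4, 'b': 8}
lookup['b'] = 8+4 = 12 → {'n': 4, 'b': 12}
lookup['b'] = 12+5 = 17 → {'n': 4, 'b': 17}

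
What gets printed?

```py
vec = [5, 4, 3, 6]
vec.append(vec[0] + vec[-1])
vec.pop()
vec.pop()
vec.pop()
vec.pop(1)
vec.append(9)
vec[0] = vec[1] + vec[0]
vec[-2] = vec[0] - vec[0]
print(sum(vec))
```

append vec[0]+vec[-1] = 5+6 = 11 → [5, 4, 3, 6, 11]
pop() removes 11 → [5, 4, 3, 6]
pop() removes 6 → [5, 4, 3]
pop() removes 3 → [5, 4]
pop(1) removes 4 → [5]
append 9 → [5, 9]
vec[0] = vec[1]+vec[0] = 9+5 = 14 → [14, 9]
vec[-2] = vec[0]-vec[0] = 14-14 = 0 → [0, 9]
sum = 9

9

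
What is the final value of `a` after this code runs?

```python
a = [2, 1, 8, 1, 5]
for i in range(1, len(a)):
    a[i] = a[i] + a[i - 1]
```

[2, 3, 11, 12, 17]

i=1: a[1] = 1+2 = 3 → [2, 3, 8, 1, 5]
i=2: a[2] = 8+3 = 11 → [2, 3, 11, 1, 5]
i=3: a[3] = 1+11 = 12 → [2, 3, 11, 12, 5]
i=4: a[4] = 5+12 = 17 → [2, 3, 11, 12, 17]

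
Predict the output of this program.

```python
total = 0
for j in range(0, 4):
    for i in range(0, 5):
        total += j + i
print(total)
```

j=0,i=0: total = 0+0 = 0
j=0,i=1: total = 0+1 = 1
j=0,i=2: total = 1+2 = 3
j=0,i=3: total = 3+3 = 6
j=0,i=4: total = 6+4 = 10
j=1,i=0: total = 10+1 = 11
j=1,i=1: total = 11+2 = 13
j=1,i=2: total = 13+3 = 16
j=1,i=3: total = 16+4 = 20
j=1,i=4: total = 20+5 = 25
j=2,i=0: total = 25+2 = 27
j=2,i=1: total = 27+3 = 30
j=2,i=2: total = 30+4 = 34
j=2,i=3: total = 34+5 = 39
j=2,i=4: total = 39+6 = 45
j=3,i=0: total = 45+3 = 48
j=3,i=1: total = 48+4 = 52
j=3,i=2: total = 52+5 = 57
j=3,i=3: total = 57+6 = 63
j=3,i=4: total = 63+7 = 70

70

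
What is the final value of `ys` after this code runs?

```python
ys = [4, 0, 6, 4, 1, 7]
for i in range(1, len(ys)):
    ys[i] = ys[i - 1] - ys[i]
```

[4, 4, -2, -6, -7, -14]

i=1: ys[1] = 4-0 = 4 → [4, 4, 6, 4, 1, 7]
i=2: ys[2] = 4-6 = -2 → [4, 4, -2, 4, 1, 7]
i=3: ys[3] = (-2)-4 = -6 → [4, 4, -2, -6, 1, 7]
i=4: ys[4] = (-6)-1 = -7 → [4, 4, -2, -6, -7, 7]
i=5: ys[5] = (-7)-7 = -14 → [4, 4, -2, -6, -7, -14]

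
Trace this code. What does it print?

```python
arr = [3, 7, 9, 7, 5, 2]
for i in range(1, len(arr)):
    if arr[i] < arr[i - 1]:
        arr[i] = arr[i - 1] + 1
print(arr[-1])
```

12

i=1: 7>=3, unchanged → [3, 7, 9, 7, 5, 2]
i=2: 9>=7, unchanged → [3, 7, 9, 7, 5, 2]
i=3: 7<9, arr[3] = 9+1 = 10 → [3, 7, 9, 10, 5, 2]
i=4: 5<10, arr[4] = 10+1 = 11 → [3, 7, 9, 10, 11, 2]
i=5: 2<11, arr[5] = 11+1 = 12 → [3, 7, 9, 10, 11, 12]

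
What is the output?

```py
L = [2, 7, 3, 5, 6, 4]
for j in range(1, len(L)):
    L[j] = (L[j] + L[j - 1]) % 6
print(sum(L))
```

18

j=1: L[1] = (7+2)%6 = 3 → [2, 3, 3, 5, 6, 4]
j=2: L[2] = (3+3)%6 = 0 → [2, 3, 0, 5, 6, 4]
j=3: L[3] = (5+0)%6 = 5 → [2, 3, 0, 5, 6, 4]
j=4: L[4] = (6+5)%6 = 5 → [2, 3, 0, 5, 5, 4]
j=5: L[5] = (4+5)%6 = 3 → [2, 3, 0, 5, 5, 3]
sum = 18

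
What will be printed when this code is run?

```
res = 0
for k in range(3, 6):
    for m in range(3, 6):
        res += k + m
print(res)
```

k=3,m=3: res = 0+6 = 6
k=3,m=4: res = 6+7 = 13
k=3,m=5: res = 13+8 = 21
k=4,m=3: res = 21+7 = 28
k=4,m=4: res = 28+8 = 36
k=4,m=5: res = 36+9 = 45
k=5,m=3: res = 45+8 = 53
k=5,m=4: res = 53+9 = 62
k=5,m=5: res = 62+10 = 72

72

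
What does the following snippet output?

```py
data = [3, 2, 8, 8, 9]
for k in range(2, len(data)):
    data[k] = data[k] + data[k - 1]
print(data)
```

k=2: data[2] = 8+2 = 10 → [3, 2, 10, 8, 9]
k=3: data[3] = 8+10 = 18 → [3, 2, 10, 18, 9]
k=4: data[4] = 9+18 = 27 → [3, 2, 10, 18, 27]

[3, 2, 10, 18, 27]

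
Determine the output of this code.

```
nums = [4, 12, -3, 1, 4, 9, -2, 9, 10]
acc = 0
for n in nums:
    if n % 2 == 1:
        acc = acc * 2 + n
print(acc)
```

n=4: not odd
n=12: not odd
n=-3: odd, acc = 0*2+(-3) = -3
n=1: odd, acc = (-3)*2+1 = -5
n=4: not odd
n=9: odd, acc = (-5)*2+9 = -1
n=-2: not odd
n=9: odd, acc = (-1)*2+9 = 7
n=10: not odd

7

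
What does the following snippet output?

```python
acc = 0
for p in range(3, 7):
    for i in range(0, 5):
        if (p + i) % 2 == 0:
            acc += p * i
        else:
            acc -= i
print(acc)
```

72

p=3,i=0: odd sum, acc = 0-0 = 0
p=3,i=1: even sum, acc = 0+3 = 3
p=3,i=2: odd sum, acc = 3-2 = 1
p=3,i=3: even sum, acc = 1+9 = 10
p=3,i=4: odd sum, acc = 10-4 = 6
p=4,i=0: even sum, acc = 6+0 = 6
p=4,i=1: odd sum, acc = 6-1 = 5
p=4,i=2: even sum, acc = 5+8 = 13
p=4,i=3: odd sum, acc = 13-3 = 10
p=4,i=4: even sum, acc = 10+16 = 26
p=5,i=0: odd sum, acc = 26-0 = 26
p=5,i=1: even sum, acc = 26+5 = 31
p=5,i=2: odd sum, acc = 31-2 = 29
p=5,i=3: even sum, acc = 29+15 = 44
p=5,i=4: odd sum, acc = 44-4 = 40
p=6,i=0: even sum, acc = 40+0 = 40
p=6,i=1: odd sum, acc = 40-1 = 39
p=6,i=2: even sum, acc = 39+12 = 51
p=6,i=3: odd sum, acc = 51-3 = 48
p=6,i=4: even sum, acc = 48+24 = 72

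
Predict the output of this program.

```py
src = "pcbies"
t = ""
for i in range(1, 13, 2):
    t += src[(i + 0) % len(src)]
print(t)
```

i=1: add src[1]='c' → 'c'
i=3: add src[3]='i' → 'ci'
i=5: add src[5]='s' → 'cis'
i=7: add src[1]='c' → 'cisc'
i=9: add src[3]='i' → 'cisci'
i=11: add src[5]='s' → 'ciscis'

ciscis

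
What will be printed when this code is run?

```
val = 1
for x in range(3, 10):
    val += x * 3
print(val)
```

127

x=3: val = 1+3*3 = 10
x=4: val = 10+4*3 = 22
x=5: val = 22+5*3 = 37
x=6: val = 37+6*3 = 55
x=7: val = 55+7*3 = 76
x=8: val = 76+8*3 = 100
x=9: val = 100+9*3 = 127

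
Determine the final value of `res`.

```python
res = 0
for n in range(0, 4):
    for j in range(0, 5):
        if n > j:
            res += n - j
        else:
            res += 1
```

24

n=0,j=0: not 0>0, res = 0+1 = 1
n=0,j=1: not 0>1, res = 1+1 = 2
n=0,j=2: not 0>2, res = 2+1 = 3
n=0,j=3: not 0>3, res = 3+1 = 4
n=0,j=4: not 0>4, res = 4+1 = 5
n=1,j=0: 1>0, res = 5+1 = 6
n=1,j=1: not 1>1, res = 6+1 = 7
n=1,j=2: not 1>2, res = 7+1 = 8
n=1,j=3: not 1>3, res = 8+1 = 9
n=1,j=4: not 1>4, res = 9+1 = 10
n=2,j=0: 2>0, res = 10+2 = 12
n=2,j=1: 2>1, res = 12+1 = 13
n=2,j=2: not 2>2, res = 13+1 = 14
n=2,j=3: not 2>3, res = 14+1 = 15
n=2,j=4: not 2>4, res = 15+1 = 16
n=3,j=0: 3>0, res = 16+3 = 19
n=3,j=1: 3>1, res = 19+2 = 21
n=3,j=2: 3>2, res = 21+1 = 22
n=3,j=3: not 3>3, res = 22+1 = 23
n=3,j=4: not 3>4, res = 23+1 = 24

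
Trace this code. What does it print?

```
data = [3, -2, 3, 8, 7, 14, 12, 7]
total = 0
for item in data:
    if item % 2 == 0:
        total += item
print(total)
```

item=3: not even
item=-2: even, total = 0+(-2) = -2
item=3: not even
item=8: even, total = (-2)+8 = 6
item=7: not even
item=14: even, total = 6+14 = 20
item=12: even, total = 20+12 = 32
item=7: not even

32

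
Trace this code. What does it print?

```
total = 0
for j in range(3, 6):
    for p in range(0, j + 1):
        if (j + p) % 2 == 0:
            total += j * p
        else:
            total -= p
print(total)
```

69

j=3,p=0: odd sum, total = 0-0 = 0
j=3,p=1: even sum, total = 0+3 = 3
j=3,p=2: odd sum, total = 3-2 = 1
j=3,p=3: even sum, total = 1+9 = 10
j=4,p=0: even sum, total = 10+0 = 10
j=4,p=1: odd sum, total = 10-1 = 9
j=4,p=2: even sum, total = 9+8 = 17
j=4,p=3: odd sum, total = 17-3 = 14
j=4,p=4: even sum, total = 14+16 = 30
j=5,p=0: odd sum, total = 30-0 = 30
j=5,p=1: even sum, total = 30+5 = 35
j=5,p=2: odd sum, total = 35-2 = 33
j=5,p=3: even sum, total = 33+15 = 48
j=5,p=4: odd sum, total = 48-4 = 44
j=5,p=5: even sum, total = 44+25 = 69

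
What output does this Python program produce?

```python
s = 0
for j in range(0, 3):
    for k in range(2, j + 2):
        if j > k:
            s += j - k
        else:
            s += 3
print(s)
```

9

j=1,k=2: not 1>2, s = 0+3 = 3
j=2,k=2: not 2>2, s = 3+3 = 6
j=2,k=3: not 2>3, s = 6+3 = 9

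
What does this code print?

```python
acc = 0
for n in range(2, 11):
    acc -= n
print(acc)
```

-54

n=2: acc = 0-2 = -2
n=3: acc = (-2)-3 = -5
n=4: acc = (-5)-4 = -9
n=5: acc = (-9)-5 = -14
n=6: acc = (-14)-6 = -20
n=7: acc = (-20)-7 = -27
n=8: acc = (-27)-8 = -35
n=9: acc = (-35)-9 = -44
n=10: acc = (-44)-10 = -54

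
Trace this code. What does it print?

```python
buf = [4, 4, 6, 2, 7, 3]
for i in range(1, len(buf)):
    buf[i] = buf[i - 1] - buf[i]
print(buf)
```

i=1: buf[1] = 4-4 = 0 → [4, 0, 6, 2, 7, 3]
i=2: buf[2] = 0-6 = -6 → [4, 0, -6, 2, 7, 3]
i=3: buf[3] = (-6)-2 = -8 → [4, 0, -6, -8, 7, 3]
i=4: buf[4] = (-8)-7 = -15 → [4, 0, -6, -8, -15, 3]
i=5: buf[5] = (-15)-3 = -18 → [4, 0, -6, -8, -15, -18]

[4, 0, -6, -8, -15, -18]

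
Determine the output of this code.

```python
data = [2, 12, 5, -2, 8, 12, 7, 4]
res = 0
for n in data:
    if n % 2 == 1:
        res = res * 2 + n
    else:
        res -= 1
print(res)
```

n=2: not odd, res = 0-1 = -1
n=12: not odd, res = (-1)-1 = -2
n=5: odd, res = (-2)*2+5 = 1
n=-2: not odd, res = 1-1 = 0
n=8: not odd, res = 0-1 = -1
n=12: not odd, res = (-1)-1 = -2
n=7: odd, res = (-2)*2+7 = 3
n=4: not odd, res = 3-1 = 2

2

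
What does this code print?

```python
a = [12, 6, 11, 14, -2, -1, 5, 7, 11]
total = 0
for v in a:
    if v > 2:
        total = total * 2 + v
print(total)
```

1293

v=12: >2, total = 0*2+12 = 12
v=6: >2, total = 12*2+6 = 30
v=11: >2, total = 30*2+11 = 71
v=14: >2, total = 71*2+14 = 156
v=-2: not >2
v=-1: not >2
v=5: >2, total = 156*2+5 = 317
v=7: >2, total = 317*2+7 = 641
v=11: >2, total = 641*2+11 = 1293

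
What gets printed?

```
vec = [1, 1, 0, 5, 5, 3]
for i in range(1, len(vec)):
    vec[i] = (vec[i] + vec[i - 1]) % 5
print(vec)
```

i=1: vec[1] = (1+1)%5 = 2 → [1, 2, 0, 5, 5, 3]
i=2: vec[2] = (0+2)%5 = 2 → [1, 2, 2, 5, 5, 3]
i=3: vec[3] = (5+2)%5 = 2 → [1, 2, 2, 2, 5, 3]
i=4: vec[4] = (5+2)%5 = 2 → [1, 2, 2, 2, 2, 3]
i=5: vec[5] = (3+2)%5 = 0 → [1, 2, 2, 2, 2, 0]

[1, 2, 2, 2, 2, 0]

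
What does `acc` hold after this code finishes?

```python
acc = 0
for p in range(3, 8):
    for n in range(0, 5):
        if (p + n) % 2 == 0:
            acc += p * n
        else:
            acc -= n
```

94

p=3,n=0: odd sum, acc = 0-0 = 0
p=3,n=1: even sum, acc = 0+3 = 3
p=3,n=2: odd sum, acc = 3-2 = 1
p=3,n=3: even sum, acc = 1+9 = 10
p=3,n=4: odd sum, acc = 10-4 = 6
p=4,n=0: even sum, acc = 6+0 = 6
p=4,n=1: odd sum, acc = 6-1 = 5
p=4,n=2: even sum, acc = 5+8 = 13
p=4,n=3: odd sum, acc = 13-3 = 10
p=4,n=4: even sum, acc = 10+16 = 26
p=5,n=0: odd sum, acc = 26-0 = 26
p=5,n=1: even sum, acc = 26+5 = 31
p=5,n=2: odd sum, acc = 31-2 = 29
p=5,n=3: even sum, acc = 29+15 = 44
p=5,n=4: odd sum, acc = 44-4 = 40
p=6,n=0: even sum, acc = 40+0 = 40
p=6,n=1: odd sum, acc = 40-1 = 39
p=6,n=2: even sum, acc = 39+12 = 51
p=6,n=3: odd sum, acc = 51-3 = 48
p=6,n=4: even sum, acc = 48+24 = 72
p=7,n=0: odd sum, acc = 72-0 = 72
p=7,n=1: even sum, acc = 72+7 = 79
p=7,n=2: odd sum, acc = 79-2 = 77
p=7,n=3: even sum, acc = 77+21 = 98
p=7,n=4: odd sum, acc = 98-4 = 94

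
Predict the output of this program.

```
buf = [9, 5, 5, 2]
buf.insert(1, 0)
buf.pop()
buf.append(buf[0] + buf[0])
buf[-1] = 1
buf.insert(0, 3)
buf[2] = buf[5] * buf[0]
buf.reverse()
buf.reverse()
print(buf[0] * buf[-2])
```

insert 0 at 1 → [9, 0, 5, 5, 2]
pop() removes 2 → [9, 0, 5, 5]
append buf[0]+buf[0] = 9+9 = 18 → [9, 0, 5, 5, 18]
buf[-1] = 1 → [9, 0, 5, 5, 1]
insert 3 at 0 → [3, 9, 0, 5, 5, 1]
buf[2] = buf[5]*buf[0] = 1*3 = 3 → [3, 9, 3, 5, 5, 1]
reverse → [1, 5, 5, 3, 9, 3]
reverse → [3, 9, 3, 5, 5, 1]
buf[0]*buf[-2] = 3*5 = 15

15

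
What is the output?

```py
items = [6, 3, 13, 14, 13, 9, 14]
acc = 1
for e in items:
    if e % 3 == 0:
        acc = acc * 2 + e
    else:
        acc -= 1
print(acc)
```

40

e=6: %3==0, acc = 1*2+6 = 8
e=3: %3==0, acc = 8*2+3 = 19
e=13: not %3==0, acc = 19-1 = 18
e=14: not %3==0, acc = 18-1 = 17
e=13: not %3==0, acc = 17-1 = 16
e=9: %3==0, acc = 16*2+9 = 41
e=14: not %3==0, acc = 41-1 = 40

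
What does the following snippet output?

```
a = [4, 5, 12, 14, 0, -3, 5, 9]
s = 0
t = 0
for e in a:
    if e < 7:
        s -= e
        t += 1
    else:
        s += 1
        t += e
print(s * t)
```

-320

e=4: <7, s = 0-4 = -4; t=1
e=5: <7, s = (-4)-5 = -9; t=2
e=12: not <7, s = (-9)+1 = -8; t=14
e=14: not <7, s = (-8)+1 = -7; t=28
e=0: <7, s = (-7)-0 = -7; t=29
e=-3: <7, s = (-7)-(-3) = -4; t=30
e=5: <7, s = (-4)-5 = -9; t=31
e=9: not <7, s = (-9)+1 = -8; t=40
s*t = (-8)*40 = -320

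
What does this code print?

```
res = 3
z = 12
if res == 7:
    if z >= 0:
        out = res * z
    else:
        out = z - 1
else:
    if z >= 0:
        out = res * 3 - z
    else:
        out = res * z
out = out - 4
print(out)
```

res=3, z=12
res == 7 is False; z >= 0 is True
→ out = res * 3 - z = -3
out = (-3)-4 = -7

-7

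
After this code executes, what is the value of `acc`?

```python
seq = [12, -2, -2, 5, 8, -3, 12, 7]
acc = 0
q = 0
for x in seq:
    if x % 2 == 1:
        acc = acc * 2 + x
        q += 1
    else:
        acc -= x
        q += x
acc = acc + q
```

x=12: not odd, acc = 0-12 = -12; q=12
x=-2: not odd, acc = (-12)-(-2) = -10; q=10
x=-2: not odd, acc = (-10)-(-2) = -8; q=8
x=5: odd, acc = (-8)*2+5 = -11; q=9
x=8: not odd, acc = (-11)-8 = -19; q=17
x=-3: odd, acc = (-19)*2+(-3) = -41; q=18
x=12: not odd, acc = (-41)-12 = -53; q=30
x=7: odd, acc = (-53)*2+7 = -99; q=31
acc+q = (-99)+31 = -68

-68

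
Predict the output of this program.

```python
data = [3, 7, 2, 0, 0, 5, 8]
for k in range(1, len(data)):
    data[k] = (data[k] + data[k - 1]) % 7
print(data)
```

[3, 3, 5, 5, 5, 3, 4]

k=1: data[1] = (7+3)%7 = 3 → [3, 3, 2, 0, 0, 5, 8]
k=2: data[2] = (2+3)%7 = 5 → [3, 3, 5, 0, 0, 5, 8]
k=3: data[3] = (0+5)%7 = 5 → [3, 3, 5, 5, 0, 5, 8]
k=4: data[4] = (0+5)%7 = 5 → [3, 3, 5, 5, 5, 5, 8]
k=5: data[5] = (5+5)%7 = 3 → [3, 3, 5, 5, 5, 3, 8]
k=6: data[6] = (8+3)%7 = 4 → [3, 3, 5, 5, 5, 3, 4]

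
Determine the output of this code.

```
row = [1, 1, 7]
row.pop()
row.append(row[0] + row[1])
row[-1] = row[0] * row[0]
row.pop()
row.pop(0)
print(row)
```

pop() removes 7 → [1, 1]
append row[0]+row[1] = 1+1 = 2 → [1, 1, 2]
row[-1] = row[0]*row[0] = 1*1 = 1 → [1, 1, 1]
pop() removes 1 → [1, 1]
pop(0) removes 1 → [1]

[1]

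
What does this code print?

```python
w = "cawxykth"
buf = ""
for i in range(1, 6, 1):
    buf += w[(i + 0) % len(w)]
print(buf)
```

i=1: add w[1]='a' → 'a'
i=2: add w[2]='w' → 'aw'
i=3: add w[3]='x' → 'awx'
i=4: add w[4]='y' → 'awxy'
i=5: add w[5]='k' → 'awxyk'

awxyk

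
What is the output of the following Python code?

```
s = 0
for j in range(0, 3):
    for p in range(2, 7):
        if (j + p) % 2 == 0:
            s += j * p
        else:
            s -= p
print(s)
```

4

j=0,p=2: even sum, s = 0+0 = 0
j=0,p=3: odd sum, s = 0-3 = -3
j=0,p=4: even sum, s = (-3)+0 = -3
j=0,p=5: odd sum, s = (-3)-5 = -8
j=0,p=6: even sum, s = (-8)+0 = -8
j=1,p=2: odd sum, s = (-8)-2 = -10
j=1,p=3: even sum, s = (-10)+3 = -7
j=1,p=4: odd sum, s = (-7)-4 = -11
j=1,p=5: even sum, s = (-11)+5 = -6
j=1,p=6: odd sum, s = (-6)-6 = -12
j=2,p=2: even sum, s = (-12)+4 = -8
j=2,p=3: odd sum, s = (-8)-3 = -11
j=2,p=4: even sum, s = (-11)+8 = -3
j=2,p=5: odd sum, s = (-3)-5 = -8
j=2,p=6: even sum, s = (-8)+12 = 4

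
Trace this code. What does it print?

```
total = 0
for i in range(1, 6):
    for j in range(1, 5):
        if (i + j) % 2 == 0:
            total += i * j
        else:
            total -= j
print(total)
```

i=1,j=1: even sum, total = 0+1 = 1
i=1,j=2: odd sum, total = 1-2 = -1
i=1,j=3: even sum, total = (-1)+3 = 2
i=1,j=4: odd sum, total = 2-4 = -2
i=2,j=1: odd sum, total = (-2)-1 = -3
i=2,j=2: even sum, total = (-3)+4 = 1
i=2,j=3: odd sum, total = 1-3 = -2
i=2,j=4: even sum, total = (-2)+8 = 6
i=3,j=1: even sum, total = 6+3 = 9
i=3,j=2: odd sum, total = 9-2 = 7
i=3,j=3: even sum, total = 7+9 = 16
i=3,j=4: odd sum, total = 16-4 = 12
i=4,j=1: odd sum, total = 12-1 = 11
i=4,j=2: even sum, total = 11+8 = 19
i=4,j=3: odd sum, total = 19-3 = 16
i=4,j=4: even sum, total = 16+16 = 32
i=5,j=1: even sum, total = 32+5 = 37
i=5,j=2: odd sum, total = 37-2 = 35
i=5,j=3: even sum, total = 35+15 = 50
i=5,j=4: odd sum, total = 50-4 = 46

46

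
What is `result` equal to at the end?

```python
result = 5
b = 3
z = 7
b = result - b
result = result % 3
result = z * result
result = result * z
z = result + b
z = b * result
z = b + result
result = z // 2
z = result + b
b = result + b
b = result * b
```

b = 5-3 = 2
result = 5%3 = 2
result = 7*2 = 14
result = 14*7 = 98
z = 98+2 = 100
z = 2*98 = 196
z = 2+98 = 100
result = 100//2 = 50
z = 50+2 = 52
b = 50+2 = 52
b = 50*52 = 2600

50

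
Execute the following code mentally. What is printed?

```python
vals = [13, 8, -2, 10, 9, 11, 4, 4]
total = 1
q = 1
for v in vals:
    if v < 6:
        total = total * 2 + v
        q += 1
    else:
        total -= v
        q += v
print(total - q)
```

-331

v=13: not <6, total = 1-13 = -12; q=14
v=8: not <6, total = (-12)-8 = -20; q=22
v=-2: <6, total = (-20)*2+(-2) = -42; q=23
v=10: not <6, total = (-42)-10 = -52; q=33
v=9: not <6, total = (-52)-9 = -61; q=42
v=11: not <6, total = (-61)-11 = -72; q=53
v=4: <6, total = (-72)*2+4 = -140; q=54
v=4: <6, total = (-140)*2+4 = -276; q=55
total-q = (-276)-55 = -331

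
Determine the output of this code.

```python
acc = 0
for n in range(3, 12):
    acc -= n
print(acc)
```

-63

n=3: acc = 0-3 = -3
n=4: acc = (-3)-4 = -7
n=5: acc = (-7)-5 = -12
n=6: acc = (-12)-6 = -18
n=7: acc = (-18)-7 = -25
n=8: acc = (-25)-8 = -33
n=9: acc = (-33)-9 = -42
n=10: acc = (-42)-10 = -52
n=11: acc = (-52)-11 = -63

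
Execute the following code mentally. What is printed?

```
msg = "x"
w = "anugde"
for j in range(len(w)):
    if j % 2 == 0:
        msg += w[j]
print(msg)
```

xaud

j=0: add 'a' → 'xa'
j=1: skip
j=2: add 'u' → 'xau'
j=3: skip
j=4: add 'd' → 'xaud'
j=5: skip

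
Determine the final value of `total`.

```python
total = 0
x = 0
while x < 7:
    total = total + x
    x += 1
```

21

x=0: total = 0+0 = 0
x=1: total = 0+1 = 1
x=2: total = 1+2 = 3
x=3: total = 3+3 = 6
x=4: total = 6+4 = 10
x=5: total = 10+5 = 15
x=6: total = 15+6 = 21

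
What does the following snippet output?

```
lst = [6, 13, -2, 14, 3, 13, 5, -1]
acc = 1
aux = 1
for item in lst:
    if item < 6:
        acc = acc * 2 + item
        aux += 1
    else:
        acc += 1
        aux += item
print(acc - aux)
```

item=6: not <6, acc = 1+1 = 2; aux=7
item=13: not <6, acc = 2+1 = 3; aux=20
item=-2: <6, acc = 3*2+(-2) = 4; aux=21
item=14: not <6, acc = 4+1 = 5; aux=35
item=3: <6, acc = 5*2+3 = 13; aux=36
item=13: not <6, acc = 13+1 = 14; aux=49
item=5: <6, acc = 14*2+5 = 33; aux=50
item=-1: <6, acc = 33*2+(-1) = 65; aux=51
acc-aux = 65-51 = 14

14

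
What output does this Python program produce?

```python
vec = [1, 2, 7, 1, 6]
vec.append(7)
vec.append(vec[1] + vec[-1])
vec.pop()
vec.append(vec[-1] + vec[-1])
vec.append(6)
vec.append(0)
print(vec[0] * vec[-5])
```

append 7 → [1, 2, 7, 1, 6, 7]
append vec[1]+vec[-1] = 2+7 = 9 → [1, 2, 7, 1, 6, 7, 9]
pop() removes 9 → [1, 2, 7, 1, 6, 7]
append vec[-1]+vec[-1] = 7+7 = 14 → [1, 2, 7, 1, 6, 7, 14]
append 6 → [1, 2, 7, 1, 6, 7, 14, 6]
append 0 → [1, 2, 7, 1, 6, 7, 14, 6, 0]
vec[0]*vec[-5] = 1*6 = 6

6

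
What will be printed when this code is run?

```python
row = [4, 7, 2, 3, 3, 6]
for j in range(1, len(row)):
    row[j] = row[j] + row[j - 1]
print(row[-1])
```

j=1: row[1] = 7+4 = 11 → [4, 11, 2, 3, 3, 6]
j=2: row[2] = 2+11 = 13 → [4, 11, 13, 3, 3, 6]
j=3: row[3] = 3+13 = 16 → [4, 11, 13, 16, 3, 6]
j=4: row[4] = 3+16 = 19 → [4, 11, 13, 16, 19, 6]
j=5: row[5] = 6+19 = 25 → [4, 11, 13, 16, 19, 25]

25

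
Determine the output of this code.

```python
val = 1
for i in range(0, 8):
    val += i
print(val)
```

29

i=0: val = 1+0 = 1
i=1: val = 1+1 = 2
i=2: val = 2+2 = 4
i=3: val = 4+3 = 7
i=4: val = 7+4 = 11
i=5: val = 11+5 = 16
i=6: val = 16+6 = 22
i=7: val = 22+7 = 29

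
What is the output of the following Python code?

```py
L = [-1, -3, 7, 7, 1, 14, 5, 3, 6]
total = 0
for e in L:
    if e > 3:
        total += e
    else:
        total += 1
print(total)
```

e=-1: not >3, total = 0+1 = 1
e=-3: not >3, total = 1+1 = 2
e=7: >3, total = 2+7 = 9
e=7: >3, total = 9+7 = 16
e=1: not >3, total = 16+1 = 17
e=14: >3, total = 17+14 = 31
e=5: >3, total = 31+5 = 36
e=3: not >3, total = 36+1 = 37
e=6: >3, total = 37+6 = 43

43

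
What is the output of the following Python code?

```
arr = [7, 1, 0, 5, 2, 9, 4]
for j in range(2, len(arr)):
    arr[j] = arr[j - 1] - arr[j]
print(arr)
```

[7, 1, 1, -4, -6, -15, -19]

j=2: arr[2] = 1-0 = 1 → [7, 1, 1, 5, 2, 9, 4]
j=3: arr[3] = 1-5 = -4 → [7, 1, 1, -4, 2, 9, 4]
j=4: arr[4] = (-4)-2 = -6 → [7, 1, 1, -4, -6, 9, 4]
j=5: arr[5] = (-6)-9 = -15 → [7, 1, 1, -4, -6, -15, 4]
j=6: arr[6] = (-15)-4 = -19 → [7, 1, 1, -4, -6, -15, -19]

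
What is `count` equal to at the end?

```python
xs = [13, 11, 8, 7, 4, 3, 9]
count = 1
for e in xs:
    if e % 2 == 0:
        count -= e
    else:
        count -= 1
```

-16

e=13: not even, count = 1-1 = 0
e=11: not even, count = 0-1 = -1
e=8: even, count = (-1)-8 = -9
e=7: not even, count = (-9)-1 = -10
e=4: even, count = (-10)-4 = -14
e=3: not even, count = (-14)-1 = -15
e=9: not even, count = (-15)-1 = -16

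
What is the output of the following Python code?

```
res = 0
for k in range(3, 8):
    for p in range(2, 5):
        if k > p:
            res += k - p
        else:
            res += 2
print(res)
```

k=3,p=2: 3>2, res = 0+1 = 1
k=3,p=3: not 3>3, res = 1+2 = 3
k=3,p=4: not 3>4, res = 3+2 = 5
k=4,p=2: 4>2, res = 5+2 = 7
k=4,p=3: 4>3, res = 7+1 = 8
k=4,p=4: not 4>4, res = 8+2 = 10
k=5,p=2: 5>2, res = 10+3 = 13
k=5,p=3: 5>3, res = 13+2 = 15
k=5,p=4: 5>4, res = 15+1 = 16
k=6,p=2: 6>2, res = 16+4 = 20
k=6,p=3: 6>3, res = 20+3 = 23
k=6,p=4: 6>4, res = 23+2 = 25
k=7,p=2: 7>2, res = 25+5 = 30
k=7,p=3: 7>3, res = 30+4 = 34
k=7,p=4: 7>4, res = 34+3 = 37

37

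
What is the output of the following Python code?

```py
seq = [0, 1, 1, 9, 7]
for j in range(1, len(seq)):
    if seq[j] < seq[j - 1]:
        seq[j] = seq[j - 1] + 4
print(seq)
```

j=1: 1>=0, unchanged → [0, 1, 1, 9, 7]
j=2: 1>=1, unchanged → [0, 1, 1, 9, 7]
j=3: 9>=1, unchanged → [0, 1, 1, 9, 7]
j=4: 7<9, seq[4] = 9+4 = 13 → [0, 1, 1, 9, 13]

[0, 1, 1, 9, 13]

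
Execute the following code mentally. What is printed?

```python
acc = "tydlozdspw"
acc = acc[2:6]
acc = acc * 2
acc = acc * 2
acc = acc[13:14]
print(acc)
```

l

slice [2:6] → 'dloz'
repeat ×2 → 'dlozdloz'
repeat ×2 → 'dlozdlozdlozdloz'
slice [13:14] → 'l'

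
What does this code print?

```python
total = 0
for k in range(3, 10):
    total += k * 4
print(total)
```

168

k=3: total = 0+3*4 = 12
k=4: total = 12+4*4 = 28
k=5: total = 28+5*4 = 48
k=6: total = 48+6*4 = 72
k=7: total = 72+7*4 = 100
k=8: total = 100+8*4 = 132
k=9: total = 132+9*4 = 168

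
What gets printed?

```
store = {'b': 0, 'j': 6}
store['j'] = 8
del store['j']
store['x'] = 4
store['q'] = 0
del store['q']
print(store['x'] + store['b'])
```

store['j'] = 8 → {'b': 0, 'j': 8}
del 'j' → {'b': 0}
store['x'] = 4 → {'b': 0, 'x': 4}
store['q'] = 0 → {'b': 0, 'x': 4, 'q': 0}
del 'q' → {'b': 0, 'x': 4}
store['x']+store['b'] = 4+0 = 4

4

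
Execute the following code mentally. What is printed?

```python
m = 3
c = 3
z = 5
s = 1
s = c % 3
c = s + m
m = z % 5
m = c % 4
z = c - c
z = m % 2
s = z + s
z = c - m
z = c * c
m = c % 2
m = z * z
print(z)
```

s = 3%3 = 0
c = 0+3 = 3
m = 5%5 = 0
m = 3%4 = 3
z = 3-3 = 0
z = 3%2 = 1
s = 1+0 = 1
z = 3-3 = 0
z = 3*3 = 9
m = 3%2 = 1
m = 9*9 = 81

9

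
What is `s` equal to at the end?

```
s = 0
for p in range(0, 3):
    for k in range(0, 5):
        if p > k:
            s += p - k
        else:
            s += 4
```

p=0,k=0: not 0>0, s = 0+4 = 4
p=0,k=1: not 0>1, s = 4+4 = 8
p=0,k=2: not 0>2, s = 8+4 = 12
p=0,k=3: not 0>3, s = 12+4 = 16
p=0,k=4: not 0>4, s = 16+4 = 20
p=1,k=0: 1>0, s = 20+1 = 21
p=1,k=1: not 1>1, s = 21+4 = 25
p=1,k=2: not 1>2, s = 25+4 = 29
p=1,k=3: not 1>3, s = 29+4 = 33
p=1,k=4: not 1>4, s = 33+4 = 37
p=2,k=0: 2>0, s = 37+2 = 39
p=2,k=1: 2>1, s = 39+1 = 40
p=2,k=2: not 2>2, s = 40+4 = 44
p=2,k=3: not 2>3, s = 44+4 = 48
p=2,k=4: not 2>4, s = 48+4 = 52

52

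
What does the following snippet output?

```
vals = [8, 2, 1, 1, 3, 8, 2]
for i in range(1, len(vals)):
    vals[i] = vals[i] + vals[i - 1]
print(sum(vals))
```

i=1: vals[1] = 2+8 = 10 → [8, 10, 1, 1, 3, 8, 2]
i=2: vals[2] = 1+10 = 11 → [8, 10, 11, 1, 3, 8, 2]
i=3: vals[3] = 1+11 = 12 → [8, 10, 11, 12, 3, 8, 2]
i=4: vals[4] = 3+12 = 15 → [8, 10, 11, 12, 15, 8, 2]
i=5: vals[5] = 8+15 = 23 → [8, 10, 11, 12, 15, 23, 2]
i=6: vals[6] = 2+23 = 25 → [8, 10, 11, 12, 15, 23, 25]
sum = 104

104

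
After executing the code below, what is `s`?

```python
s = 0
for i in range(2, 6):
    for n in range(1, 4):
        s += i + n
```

i=2,n=1: s = 0+3 = 3
i=2,n=2: s = 3+4 = 7
i=2,n=3: s = 7+5 = 12
i=3,n=1: s = 12+4 = 16
i=3,n=2: s = 16+5 = 21
i=3,n=3: s = 21+6 = 27
i=4,n=1: s = 27+5 = 32
i=4,n=2: s = 32+6 = 38
i=4,n=3: s = 38+7 = 45
i=5,n=1: s = 45+6 = 51
i=5,n=2: s = 51+7 = 58
i=5,n=3: s = 58+8 = 66

66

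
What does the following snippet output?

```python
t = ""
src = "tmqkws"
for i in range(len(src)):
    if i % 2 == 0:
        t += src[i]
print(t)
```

i=0: add 't' → 't'
i=1: skip
i=2: add 'q' → 'tq'
i=3: skip
i=4: add 'w' → 'tqw'
i=5: skip

tqw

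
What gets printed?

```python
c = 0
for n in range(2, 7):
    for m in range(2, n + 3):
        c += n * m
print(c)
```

n=2,m=2: c = 0+4 = 4
n=2,m=3: c = 4+6 = 10
n=2,m=4: c = 10+8 = 18
n=3,m=2: c = 18+6 = 24
n=3,m=3: c = 24+9 = 33
n=3,m=4: c = 33+12 = 45
n=3,m=5: c = 45+15 = 60
n=4,m=2: c = 60+8 = 68
n=4,m=3: c = 68+12 = 80
n=4,m=4: c = 80+16 = 96
n=4,m=5: c = 96+20 = 116
n=4,m=6: c = 116+24 = 140
n=5,m=2: c = 140+10 = 150
n=5,m=3: c = 150+15 = 165
n=5,m=4: c = 165+20 = 185
n=5,m=5: c = 185+25 = 210
n=5,m=6: c = 210+30 = 240
n=5,m=7: c = 240+35 = 275
n=6,m=2: c = 275+12 = 287
n=6,m=3: c = 287+18 = 305
n=6,m=4: c = 305+24 = 329
n=6,m=5: c = 329+30 = 359
n=6,m=6: c = 359+36 = 395
n=6,m=7: c = 395+42 = 437
n=6,m=8: c = 437+48 = 485

485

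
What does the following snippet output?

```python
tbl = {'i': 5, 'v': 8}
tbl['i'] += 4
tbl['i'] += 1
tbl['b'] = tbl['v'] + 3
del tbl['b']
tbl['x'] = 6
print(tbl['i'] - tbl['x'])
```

4

tbl['i'] = 5+4 = 9 → {'i': 9, 'v': 8}
tbl['i'] = 9+1 = 10 → {'i': 10, 'v': 8}
tbl['b'] = tbl['v']+3 = 11 → {'i': 10, 'v': 8, 'b': 11}
del 'b' → {'i': 10, 'v': 8}
tbl['x'] = 6 → {'i': 10, 'v': 8, 'x': 6}
tbl['i']-tbl['x'] = 10-6 = 4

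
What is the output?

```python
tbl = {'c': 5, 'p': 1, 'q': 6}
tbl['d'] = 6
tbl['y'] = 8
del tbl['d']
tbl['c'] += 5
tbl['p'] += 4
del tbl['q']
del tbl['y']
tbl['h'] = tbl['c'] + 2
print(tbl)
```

{'c': 10, 'p': 5, 'h': 12}

tbl['d'] = 6 → {'c': 5, 'p': 1, 'q': 6, 'd': 6}
tbl['y'] = 8 → {'c': 5, 'p': 1, 'q': 6, 'd': 6, 'y': 8}
del 'd' → {'c': 5, 'p': 1, 'q': 6, 'y': 8}
tbl['c'] = 5+5 = 10 → {'c': 10, 'p': 1, 'q': 6, 'y': 8}
tbl['p'] = 1+4 = 5 → {'c': 10, 'p': 5, 'q': 6, 'y': 8}
del 'q' → {'c': 10, 'p': 5, 'y': 8}
del 'y' → {'c': 10, 'p': 5}
tbl['h'] = tbl['c']+2 = 12 → {'c': 10, 'p': 5, 'h': 12}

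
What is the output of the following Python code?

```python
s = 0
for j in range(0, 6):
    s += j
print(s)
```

15

j=0: s = 0+0 = 0
j=1: s = 0+1 = 1
j=2: s = 1+2 = 3
j=3: s = 3+3 = 6
j=4: s = 6+4 = 10
j=5: s = 10+5 = 15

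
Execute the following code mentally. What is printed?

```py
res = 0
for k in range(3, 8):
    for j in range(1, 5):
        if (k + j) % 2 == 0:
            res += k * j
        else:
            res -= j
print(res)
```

94

k=3,j=1: even sum, res = 0+3 = 3
k=3,j=2: odd sum, res = 3-2 = 1
k=3,j=3: even sum, res = 1+9 = 10
k=3,j=4: odd sum, res = 10-4 = 6
k=4,j=1: odd sum, res = 6-1 = 5
k=4,j=2: even sum, res = 5+8 = 13
k=4,j=3: odd sum, res = 13-3 = 10
k=4,j=4: even sum, res = 10+16 = 26
k=5,j=1: even sum, res = 26+5 = 31
k=5,j=2: odd sum, res = 31-2 = 29
k=5,j=3: even sum, res = 29+15 = 44
k=5,j=4: odd sum, res = 44-4 = 40
k=6,j=1: odd sum, res = 40-1 = 39
k=6,j=2: even sum, res = 39+12 = 51
k=6,j=3: odd sum, res = 51-3 = 48
k=6,j=4: even sum, res = 48+24 = 72
k=7,j=1: even sum, res = 72+7 = 79
k=7,j=2: odd sum, res = 79-2 = 77
k=7,j=3: even sum, res = 77+21 = 98
k=7,j=4: odd sum, res = 98-4 = 94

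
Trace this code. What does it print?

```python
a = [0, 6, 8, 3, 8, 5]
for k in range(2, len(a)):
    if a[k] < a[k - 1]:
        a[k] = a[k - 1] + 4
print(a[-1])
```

k=2: 8>=6, unchanged → [0, 6, 8, 3, 8, 5]
k=3: 3<8, a[3] = 8+4 = 12 → [0, 6, 8, 12, 8, 5]
k=4: 8<12, a[4] = 12+4 = 16 → [0, 6, 8, 12, 16, 5]
k=5: 5<16, a[5] = 16+4 = 20 → [0, 6, 8, 12, 16, 20]

20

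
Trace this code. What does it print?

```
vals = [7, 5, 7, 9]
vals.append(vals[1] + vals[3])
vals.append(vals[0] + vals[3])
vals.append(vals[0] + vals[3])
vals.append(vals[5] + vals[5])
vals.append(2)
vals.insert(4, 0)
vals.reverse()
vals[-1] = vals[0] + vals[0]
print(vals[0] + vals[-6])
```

16

append vals[1]+vals[3] = 5+9 = 14 → [7, 5, 7, 9, 14]
append vals[0]+vals[3] = 7+9 = 16 → [7, 5, 7, 9, 14, 16]
append vals[0]+vals[3] = 7+9 = 16 → [7, 5, 7, 9, 14, 16, 16]
append vals[5]+vals[5] = 16+16 = 32 → [7, 5, 7, 9, 14, 16, 16, 32]
append 2 → [7, 5, 7, 9, 14, 16, 16, 32, 2]
insert 0 at 4 → [7, 5, 7, 9, 0, 14, 16, 16, 32, 2]
reverse → [2, 32, 16, 16, 14, 0, 9, 7, 5, 7]
vals[-1] = vals[0]+vals[0] = 2+2 = 4 → [2, 32, 16, 16, 14, 0, 9, 7, 5, 4]
vals[0]+vals[-6] = 2+14 = 16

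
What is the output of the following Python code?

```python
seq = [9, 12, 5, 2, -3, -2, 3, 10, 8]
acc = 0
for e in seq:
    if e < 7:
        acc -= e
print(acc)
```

-5

e=9: not <7
e=12: not <7
e=5: <7, acc = 0-5 = -5
e=2: <7, acc = (-5)-2 = -7
e=-3: <7, acc = (-7)-(-3) = -4
e=-2: <7, acc = (-4)-(-2) = -2
e=3: <7, acc = (-2)-3 = -5
e=10: not <7
e=8: not <7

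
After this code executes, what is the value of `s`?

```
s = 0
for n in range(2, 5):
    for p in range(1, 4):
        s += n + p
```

45

n=2,p=1: s = 0+3 = 3
n=2,p=2: s = 3+4 = 7
n=2,p=3: s = 7+5 = 12
n=3,p=1: s = 12+4 = 16
n=3,p=2: s = 16+5 = 21
n=3,p=3: s = 21+6 = 27
n=4,p=1: s = 27+5 = 32
n=4,p=2: s = 32+6 = 38
n=4,p=3: s = 38+7 = 45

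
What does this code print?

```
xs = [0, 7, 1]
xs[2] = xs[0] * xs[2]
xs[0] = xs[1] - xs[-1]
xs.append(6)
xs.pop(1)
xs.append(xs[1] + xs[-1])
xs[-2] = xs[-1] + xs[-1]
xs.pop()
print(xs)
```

xs[2] = xs[0]*xs[2] = 0*1 = 0 → [0, 7, 0]
xs[0] = xs[1]-xs[-1] = 7-0 = 7 → [7, 7, 0]
append 6 → [7, 7, 0, 6]
pop(1) removes 7 → [7, 0, 6]
append xs[1]+xs[-1] = 0+6 = 6 → [7, 0, 6, 6]
xs[-2] = xs[-1]+xs[-1] = 6+6 = 12 → [7, 0, 12, 6]
pop() removes 6 → [7, 0, 12]

[7, 0, 12]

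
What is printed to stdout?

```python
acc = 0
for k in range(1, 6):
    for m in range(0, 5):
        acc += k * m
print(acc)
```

150

k=1,m=0: acc = 0+0 = 0
k=1,m=1: acc = 0+1 = 1
k=1,m=2: acc = 1+2 = 3
k=1,m=3: acc = 3+3 = 6
k=1,m=4: acc = 6+4 = 10
k=2,m=0: acc = 10+0 = 10
k=2,m=1: acc = 10+2 = 12
k=2,m=2: acc = 12+4 = 16
k=2,m=3: acc = 16+6 = 22
k=2,m=4: acc = 22+8 = 30
k=3,m=0: acc = 30+0 = 30
k=3,m=1: acc = 30+3 = 33
k=3,m=2: acc = 33+6 = 39
k=3,m=3: acc = 39+9 = 48
k=3,m=4: acc = 48+12 = 60
k=4,m=0: acc = 60+0 = 60
k=4,m=1: acc = 60+4 = 64
k=4,m=2: acc = 64+8 = 72
k=4,m=3: acc = 72+12 = 84
k=4,m=4: acc = 84+16 = 100
k=5,m=0: acc = 100+0 = 100
k=5,m=1: acc = 100+5 = 105
k=5,m=2: acc = 105+10 = 115
k=5,m=3: acc = 115+15 = 130
k=5,m=4: acc = 130+20 = 150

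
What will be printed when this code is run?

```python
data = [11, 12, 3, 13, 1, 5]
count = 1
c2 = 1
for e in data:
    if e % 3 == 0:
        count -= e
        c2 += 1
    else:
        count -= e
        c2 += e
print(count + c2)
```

-11

e=11: not %3==0, count = 1-11 = -10; c2=12
e=12: %3==0, count = (-10)-12 = -22; c2=13
e=3: %3==0, count = (-22)-3 = -25; c2=14
e=13: not %3==0, count = (-25)-13 = -38; c2=27
e=1: not %3==0, count = (-38)-1 = -39; c2=28
e=5: not %3==0, count = (-39)-5 = -44; c2=33
count+c2 = (-44)+33 = -11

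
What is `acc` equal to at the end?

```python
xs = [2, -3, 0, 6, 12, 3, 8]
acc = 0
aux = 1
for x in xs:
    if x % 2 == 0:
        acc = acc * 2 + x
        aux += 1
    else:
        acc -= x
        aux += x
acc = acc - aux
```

124

x=2: even, acc = 0*2+2 = 2; aux=2
x=-3: not even, acc = 2-(-3) = 5; aux=-1
x=0: even, acc = 5*2+0 = 10; aux=0
x=6: even, acc = 10*2+6 = 26; aux=1
x=12: even, acc = 26*2+12 = 64; aux=2
x=3: not even, acc = 64-3 = 61; aux=5
x=8: even, acc = 61*2+8 = 130; aux=6
acc-aux = 130-6 = 124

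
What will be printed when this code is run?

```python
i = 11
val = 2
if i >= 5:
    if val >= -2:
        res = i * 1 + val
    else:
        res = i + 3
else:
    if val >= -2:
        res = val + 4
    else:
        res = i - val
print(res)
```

13

i=11, val=2
i >= 5 is True; val >= -2 is True
→ res = i * 1 + val = 13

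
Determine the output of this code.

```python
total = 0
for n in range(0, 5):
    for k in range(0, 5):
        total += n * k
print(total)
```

n=0,k=0: total = 0+0 = 0
n=0,k=1: total = 0+0 = 0
n=0,k=2: total = 0+0 = 0
n=0,k=3: total = 0+0 = 0
n=0,k=4: total = 0+0 = 0
n=1,k=0: total = 0+0 = 0
n=1,k=1: total = 0+1 = 1
n=1,k=2: total = 1+2 = 3
n=1,k=3: total = 3+3 = 6
n=1,k=4: total = 6+4 = 10
n=2,k=0: total = 10+0 = 10
n=2,k=1: total = 10+2 = 12
n=2,k=2: total = 12+4 = 16
n=2,k=3: total = 16+6 = 22
n=2,k=4: total = 22+8 = 30
n=3,k=0: total = 30+0 = 30
n=3,k=1: total = 30+3 = 33
n=3,k=2: total = 33+6 = 39
n=3,k=3: total = 39+9 = 48
n=3,k=4: total = 48+12 = 60
n=4,k=0: total = 60+0 = 60
n=4,k=1: total = 60+4 = 64
n=4,k=2: total = 64+8 = 72
n=4,k=3: total = 72+12 = 84
n=4,k=4: total = 84+16 = 100

100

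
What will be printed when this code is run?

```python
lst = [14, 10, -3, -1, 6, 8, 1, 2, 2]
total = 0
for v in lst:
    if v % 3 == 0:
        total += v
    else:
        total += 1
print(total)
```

v=14: not %3==0, total = 0+1 = 1
v=10: not %3==0, total = 1+1 = 2
v=-3: %3==0, total = 2+(-3) = -1
v=-1: not %3==0, total = (-1)+1 = 0
v=6: %3==0, total = 0+6 = 6
v=8: not %3==0, total = 6+1 = 7
v=1: not %3==0, total = 7+1 = 8
v=2: not %3==0, total = 8+1 = 9
v=2: not %3==0, total = 9+1 = 10

10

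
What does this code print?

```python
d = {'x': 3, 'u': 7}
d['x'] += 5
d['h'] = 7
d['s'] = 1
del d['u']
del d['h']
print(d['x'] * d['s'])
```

8

d['x'] = 3+5 = 8 → {'x': 8, 'u': 7}
d['h'] = 7 → {'x': 8, 'u': 7, 'h': 7}
d['s'] = 1 → {'x': 8, 'u': 7, 'h': 7, 's': 1}
del 'u' → {'x': 8, 'h': 7, 's': 1}
del 'h' → {'x': 8, 's': 1}
d['x']*d['s'] = 8*1 = 8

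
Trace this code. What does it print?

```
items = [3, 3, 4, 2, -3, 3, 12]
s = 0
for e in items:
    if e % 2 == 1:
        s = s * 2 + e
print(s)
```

33

e=3: odd, s = 0*2+3 = 3
e=3: odd, s = 3*2+3 = 9
e=4: not odd
e=2: not odd
e=-3: odd, s = 9*2+(-3) = 15
e=3: odd, s = 15*2+3 = 33
e=12: not odd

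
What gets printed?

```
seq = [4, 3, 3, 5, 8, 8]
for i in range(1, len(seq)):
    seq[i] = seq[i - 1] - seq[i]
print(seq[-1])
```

i=1: seq[1] = 4-3 = 1 → [4, 1, 3, 5, 8, 8]
i=2: seq[2] = 1-3 = -2 → [4, 1, -2, 5, 8, 8]
i=3: seq[3] = (-2)-5 = -7 → [4, 1, -2, -7, 8, 8]
i=4: seq[4] = (-7)-8 = -15 → [4, 1, -2, -7, -15, 8]
i=5: seq[5] = (-15)-8 = -23 → [4, 1, -2, -7, -15, -23]

-23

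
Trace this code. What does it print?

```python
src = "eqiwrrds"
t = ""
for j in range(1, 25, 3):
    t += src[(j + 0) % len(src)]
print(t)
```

qrsirewd

j=1: add src[1]='q' → 'q'
j=4: add src[4]='r' → 'qr'
j=7: add src[7]='s' → 'qrs'
j=10: add src[2]='i' → 'qrsi'
j=13: add src[5]='r' → 'qrsir'
j=16: add src[0]='e' → 'qrsire'
j=19: add src[3]='w' → 'qrsirew'
j=22: add src[6]='d' → 'qrsirewd'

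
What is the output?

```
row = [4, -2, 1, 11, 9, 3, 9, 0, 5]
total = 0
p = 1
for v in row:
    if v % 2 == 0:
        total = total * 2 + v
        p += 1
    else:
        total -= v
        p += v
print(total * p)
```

v=4: even, total = 0*2+4 = 4; p=2
v=-2: even, total = 4*2+(-2) = 6; p=3
v=1: not even, total = 6-1 = 5; p=4
v=11: not even, total = 5-11 = -6; p=15
v=9: not even, total = (-6)-9 = -15; p=24
v=3: not even, total = (-15)-3 = -18; p=27
v=9: not even, total = (-18)-9 = -27; p=36
v=0: even, total = (-27)*2+0 = -54; p=37
v=5: not even, total = (-54)-5 = -59; p=42
total*p = (-59)*42 = -2478

-2478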